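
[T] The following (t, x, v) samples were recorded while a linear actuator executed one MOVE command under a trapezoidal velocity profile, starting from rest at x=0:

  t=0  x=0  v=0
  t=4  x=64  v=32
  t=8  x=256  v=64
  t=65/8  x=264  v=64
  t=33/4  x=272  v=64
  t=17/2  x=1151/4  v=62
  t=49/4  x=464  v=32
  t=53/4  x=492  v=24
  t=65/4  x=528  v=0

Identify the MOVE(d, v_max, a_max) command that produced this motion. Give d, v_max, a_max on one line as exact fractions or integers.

d=528 v_max=64 a_max=8

final state: t=65/4, x=528, v=0 → d = 528
a_max = (32−0)/(4−0) = 8
max v = 64 over t∈[8,33/4] → v_max = 64
check: 64·(8+1/4) = 528 ✓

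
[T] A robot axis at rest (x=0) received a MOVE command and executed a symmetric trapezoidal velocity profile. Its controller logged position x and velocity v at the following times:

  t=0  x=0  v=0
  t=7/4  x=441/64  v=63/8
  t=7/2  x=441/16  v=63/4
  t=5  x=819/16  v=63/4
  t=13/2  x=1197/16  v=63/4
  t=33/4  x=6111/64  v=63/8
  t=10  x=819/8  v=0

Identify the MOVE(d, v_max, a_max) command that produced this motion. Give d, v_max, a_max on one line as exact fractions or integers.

d=819/8 v_max=63/4 a_max=9/2

final state: t=10, x=819/8, v=0 → d = 819/8
a_max = (63/8−0)/(7/4−0) = 9/2
max v = 63/4 over t∈[7/2,13/2] → v_max = 63/4
check: 63/4·(7/2+3) = 819/8 ✓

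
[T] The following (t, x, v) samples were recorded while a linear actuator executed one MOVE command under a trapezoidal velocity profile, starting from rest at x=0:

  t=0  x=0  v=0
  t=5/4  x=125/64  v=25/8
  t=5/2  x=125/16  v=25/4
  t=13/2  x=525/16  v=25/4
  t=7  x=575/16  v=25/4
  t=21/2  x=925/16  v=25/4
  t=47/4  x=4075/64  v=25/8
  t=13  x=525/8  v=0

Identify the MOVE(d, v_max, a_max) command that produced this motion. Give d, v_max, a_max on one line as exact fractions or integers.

d=525/8 v_max=25/4 a_max=5/2

final state: t=13, x=525/8, v=0 → d = 525/8
a_max = (25/8−0)/(5/4−0) = 5/2
max v = 25/4 over t∈[5/2,21/2] → v_max = 25/4
check: 25/4·(5/2+8) = 525/8 ✓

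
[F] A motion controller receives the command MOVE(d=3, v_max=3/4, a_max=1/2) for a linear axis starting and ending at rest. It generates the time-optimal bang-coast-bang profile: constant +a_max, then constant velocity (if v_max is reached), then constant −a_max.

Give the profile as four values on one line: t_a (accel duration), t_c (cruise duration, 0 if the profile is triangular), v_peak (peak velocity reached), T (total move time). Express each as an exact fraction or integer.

v_max²/a_max = (3/4)²/(1/2) = 9/8
3 ≥ 9/8 so v_max reached
t_a = (3/4)/(1/2) = 3/2; v_peak = 3/4
d_cruise = 3 − 9/8 = 15/8; t_c = (15/8)/(3/4) = 5/2
T = 2·3/2 + 5/2 = 11/2

t_a=3/2 t_c=5/2 v_peak=3/4 T=11/2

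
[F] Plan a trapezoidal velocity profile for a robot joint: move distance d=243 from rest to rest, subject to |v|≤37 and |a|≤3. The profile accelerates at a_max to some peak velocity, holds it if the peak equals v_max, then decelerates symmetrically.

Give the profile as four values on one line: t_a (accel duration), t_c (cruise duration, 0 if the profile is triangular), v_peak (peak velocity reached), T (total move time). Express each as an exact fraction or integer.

t_a=9 t_c=0 v_peak=27 T=18

v_max²/a_max = 37²/3 = 1369/3
243 < 1369/3 so t_c = 0
v_peak = √(243·3) = √729 = 27
t_a = 27/3 = 9; t_c = 0
T = 2·9 = 18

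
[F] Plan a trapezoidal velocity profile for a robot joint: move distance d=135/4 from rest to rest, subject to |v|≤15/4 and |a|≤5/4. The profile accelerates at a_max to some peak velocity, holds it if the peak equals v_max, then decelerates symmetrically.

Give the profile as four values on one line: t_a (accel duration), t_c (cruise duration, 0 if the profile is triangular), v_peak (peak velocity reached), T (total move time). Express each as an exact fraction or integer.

t_a=3 t_c=6 v_peak=15/4 T=12

(v_max)²/a_max = (15/4)²/(5/4) = 45/4
135/4 ≥ 45/4 ⇒ cruise phase
t_a = (15/4)/(5/4) = 3; v_peak = 15/4
d_cruise = 135/4 − 45/4 = 45/2; t_c = (45/2)/(15/4) = 6
T = 2·3 + 6 = 12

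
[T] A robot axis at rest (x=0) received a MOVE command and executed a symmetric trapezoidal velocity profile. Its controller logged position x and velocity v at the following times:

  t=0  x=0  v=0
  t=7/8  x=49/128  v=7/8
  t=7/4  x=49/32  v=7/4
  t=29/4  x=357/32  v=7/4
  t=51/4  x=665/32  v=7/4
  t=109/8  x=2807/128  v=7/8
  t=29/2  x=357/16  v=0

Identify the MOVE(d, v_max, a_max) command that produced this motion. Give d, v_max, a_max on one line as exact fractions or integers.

final state: t=29/2, x=357/16, v=0 → d = 357/16
a_max = (7/8−0)/(7/8−0) = 1
max v = 7/4 over t∈[7/4,51/4] → v_max = 7/4
check: 7/4·(7/4+11) = 357/16 ✓

d=357/16 v_max=7/4 a_max=1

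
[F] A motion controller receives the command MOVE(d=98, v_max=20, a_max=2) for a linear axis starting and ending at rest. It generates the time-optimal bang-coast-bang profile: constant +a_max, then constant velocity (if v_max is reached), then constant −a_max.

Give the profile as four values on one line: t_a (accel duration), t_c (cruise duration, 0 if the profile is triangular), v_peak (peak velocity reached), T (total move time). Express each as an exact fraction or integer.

(v_max)²/a_max = 20²/2 = 200
98 < 200 → triangular
v_peak = √(98·2) = √196 = 14
t_a = 14/2 = 7; t_c = 0
T = 2·7 = 14

t_a=7 t_c=0 v_peak=14 T=14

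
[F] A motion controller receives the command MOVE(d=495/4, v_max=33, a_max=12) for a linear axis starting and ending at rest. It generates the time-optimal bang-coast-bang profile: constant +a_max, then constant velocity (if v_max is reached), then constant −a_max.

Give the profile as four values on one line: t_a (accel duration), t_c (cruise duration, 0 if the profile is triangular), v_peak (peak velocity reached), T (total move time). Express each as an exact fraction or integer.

t_a=11/4 t_c=1 v_peak=33 T=13/2

vₘ²/aₘ = 33²/12 = 363/4
495/4 ≥ 363/4 so v_max reached
t_a = 33/12 = 11/4; v_peak = 33
d_cruise = 495/4 − 363/4 = 33; t_c = 33/33 = 1
T = 2·11/4 + 1 = 13/2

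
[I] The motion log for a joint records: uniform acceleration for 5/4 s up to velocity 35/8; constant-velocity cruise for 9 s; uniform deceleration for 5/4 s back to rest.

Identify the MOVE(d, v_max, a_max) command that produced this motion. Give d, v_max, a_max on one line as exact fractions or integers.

a_max = (35/8)/(5/4) = 7/2
d_a = ½·35/8·5/4 = 175/64; d_c = 35/8·9 = 315/8
d = 2·175/64 + 315/8 = 1435/32
t_c = 9 > 0 ⇒ limit active, v_max = 35/8

d=1435/32 v_max=35/8 a_max=7/2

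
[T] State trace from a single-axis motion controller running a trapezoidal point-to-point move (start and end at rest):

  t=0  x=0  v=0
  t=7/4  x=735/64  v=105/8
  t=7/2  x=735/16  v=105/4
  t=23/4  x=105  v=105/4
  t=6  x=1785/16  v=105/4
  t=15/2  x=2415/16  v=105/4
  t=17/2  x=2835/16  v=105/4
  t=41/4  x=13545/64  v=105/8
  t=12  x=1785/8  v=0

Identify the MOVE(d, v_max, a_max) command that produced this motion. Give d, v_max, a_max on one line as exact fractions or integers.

final state: t=12, x=1785/8, v=0 → d = 1785/8
a_max = (105/8−0)/(7/4−0) = 15/2
max v = 105/4 over t∈[7/2,17/2] → v_max = 105/4
check: 105/4·(7/2+5) = 1785/8 ✓

d=1785/8 v_max=105/4 a_max=15/2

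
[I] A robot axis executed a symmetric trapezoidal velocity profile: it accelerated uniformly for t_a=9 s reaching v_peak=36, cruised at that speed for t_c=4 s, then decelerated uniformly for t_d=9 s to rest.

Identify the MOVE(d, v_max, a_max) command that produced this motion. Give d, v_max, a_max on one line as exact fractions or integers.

d=468 v_max=36 a_max=4

a_max = 36/9 = 4
d_a = ½·36·9 = 162; d_c = 36·4 = 144
d = 2·162 + 144 = 468
t_c = 4 > 0 so v_max = 36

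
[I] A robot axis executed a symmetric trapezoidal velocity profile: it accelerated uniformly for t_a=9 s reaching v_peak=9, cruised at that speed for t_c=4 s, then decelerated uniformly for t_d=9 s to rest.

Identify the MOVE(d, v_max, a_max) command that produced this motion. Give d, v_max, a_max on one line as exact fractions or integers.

d=117 v_max=9 a_max=1

a_max = 9/9 = 1
d_a = ½·9·9 = 81/2; d_c = 9·4 = 36
d = 2·81/2 + 36 = 117
t_c = 4 > 0 ⇒ limit active, v_max = 9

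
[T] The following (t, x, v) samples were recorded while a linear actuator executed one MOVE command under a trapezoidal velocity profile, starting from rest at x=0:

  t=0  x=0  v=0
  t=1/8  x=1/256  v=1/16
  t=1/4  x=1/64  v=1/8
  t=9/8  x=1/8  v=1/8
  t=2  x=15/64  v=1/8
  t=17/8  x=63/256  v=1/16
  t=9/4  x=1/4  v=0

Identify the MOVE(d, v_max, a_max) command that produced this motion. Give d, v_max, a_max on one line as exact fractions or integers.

d=1/4 v_max=1/8 a_max=1/2

final state: t=9/4, x=1/4, v=0 → d = 1/4
a_max = (1/16−0)/(1/8−0) = 1/2
max v = 1/8 over t∈[1/4,2] → v_max = 1/8
check: 1/8·(1/4+7/4) = 1/4 ✓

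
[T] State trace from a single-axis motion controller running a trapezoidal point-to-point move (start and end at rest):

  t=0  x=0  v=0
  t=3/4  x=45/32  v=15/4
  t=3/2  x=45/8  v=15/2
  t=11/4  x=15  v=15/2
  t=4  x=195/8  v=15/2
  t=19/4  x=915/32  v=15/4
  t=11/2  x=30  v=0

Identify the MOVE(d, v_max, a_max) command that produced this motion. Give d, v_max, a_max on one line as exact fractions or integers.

d=30 v_max=15/2 a_max=5

final state: t=11/2, x=30, v=0 → d = 30
a_max = (15/4−0)/(3/4−0) = 5
max v = 15/2 over t∈[3/2,4] → v_max = 15/2
check: 15/2·(3/2+5/2) = 30 ✓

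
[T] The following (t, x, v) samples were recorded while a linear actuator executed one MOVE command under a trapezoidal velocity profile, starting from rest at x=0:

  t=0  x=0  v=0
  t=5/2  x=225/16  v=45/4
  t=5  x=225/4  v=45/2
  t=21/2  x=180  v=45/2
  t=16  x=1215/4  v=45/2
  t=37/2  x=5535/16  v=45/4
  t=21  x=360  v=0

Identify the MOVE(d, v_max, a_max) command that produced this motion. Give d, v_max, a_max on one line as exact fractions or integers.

final state: t=21, x=360, v=0 → d = 360
a_max = (45/4−0)/(5/2−0) = 9/2
max v = 45/2 over t∈[5,16] → v_max = 45/2
check: 45/2·(5+11) = 360 ✓

d=360 v_max=45/2 a_max=9/2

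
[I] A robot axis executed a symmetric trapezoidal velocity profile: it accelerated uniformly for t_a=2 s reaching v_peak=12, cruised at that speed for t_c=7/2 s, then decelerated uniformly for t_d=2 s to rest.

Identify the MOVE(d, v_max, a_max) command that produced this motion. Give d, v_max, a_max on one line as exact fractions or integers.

d=66 v_max=12 a_max=6

a_max = 12/2 = 6
d_a = ½·12·2 = 12; d_c = 12·7/2 = 42
d = 2·12 + 42 = 66
t_c = 7/2 > 0 so v_max = 12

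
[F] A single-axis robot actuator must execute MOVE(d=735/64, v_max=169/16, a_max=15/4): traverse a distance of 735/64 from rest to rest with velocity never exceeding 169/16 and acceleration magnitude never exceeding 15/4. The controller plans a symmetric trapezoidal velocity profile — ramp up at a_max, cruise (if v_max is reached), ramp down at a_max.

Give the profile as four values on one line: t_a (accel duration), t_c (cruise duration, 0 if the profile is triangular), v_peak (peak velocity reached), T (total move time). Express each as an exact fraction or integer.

t_a=7/4 t_c=0 v_peak=105/16 T=7/2

vₘ²/aₘ = (169/16)²/(15/4) = 28561/960
735/64 < 28561/960 → triangular
v_peak = √(735/64·15/4) = √(11025/256) = 105/16
t_a = (105/16)/(15/4) = 7/4; t_c = 0
T = 2·7/4 = 7/2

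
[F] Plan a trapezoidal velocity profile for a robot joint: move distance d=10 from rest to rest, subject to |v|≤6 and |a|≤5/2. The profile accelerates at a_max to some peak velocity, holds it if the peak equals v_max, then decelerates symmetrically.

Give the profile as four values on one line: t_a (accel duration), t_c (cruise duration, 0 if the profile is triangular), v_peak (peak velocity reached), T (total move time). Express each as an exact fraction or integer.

v_max²/a_max = 6²/(5/2) = 72/5
10 < 72/5 → triangular
v_peak = √(10·5/2) = √25 = 5
t_a = 5/(5/2) = 2; t_c = 0
T = 2·2 = 4

t_a=2 t_c=0 v_peak=5 T=4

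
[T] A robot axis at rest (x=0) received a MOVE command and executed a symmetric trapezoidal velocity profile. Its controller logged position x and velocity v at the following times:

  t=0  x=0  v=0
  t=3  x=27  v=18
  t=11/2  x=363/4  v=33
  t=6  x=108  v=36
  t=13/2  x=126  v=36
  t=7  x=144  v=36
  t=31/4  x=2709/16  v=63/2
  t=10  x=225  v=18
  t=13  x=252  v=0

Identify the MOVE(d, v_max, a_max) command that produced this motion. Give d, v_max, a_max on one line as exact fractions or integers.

final state: t=13, x=252, v=0 → d = 252
a_max = (18−0)/(3−0) = 6
max v = 36 over t∈[6,7] → v_max = 36
check: 36·(6+1) = 252 ✓

d=252 v_max=36 a_max=6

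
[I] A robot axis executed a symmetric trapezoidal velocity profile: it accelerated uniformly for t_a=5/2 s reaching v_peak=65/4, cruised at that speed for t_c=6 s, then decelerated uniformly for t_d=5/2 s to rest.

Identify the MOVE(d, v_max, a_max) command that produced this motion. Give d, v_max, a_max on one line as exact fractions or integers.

a_max = (65/4)/(5/2) = 13/2
d_a = ½·65/4·5/2 = 325/16; d_c = 65/4·6 = 195/2
d = 2·325/16 + 195/2 = 1105/8
t_c = 6 > 0 → v_max = v_peak = 65/4

d=1105/8 v_max=65/4 a_max=13/2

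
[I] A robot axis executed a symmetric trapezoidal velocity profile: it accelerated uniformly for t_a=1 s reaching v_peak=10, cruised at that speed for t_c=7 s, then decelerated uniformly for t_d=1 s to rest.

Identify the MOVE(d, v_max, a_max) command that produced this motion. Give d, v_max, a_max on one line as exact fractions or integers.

a_max = 10/1 = 10
d_a = ½·10·1 = 5; d_c = 10·7 = 70
d = 2·5 + 70 = 80
t_c = 7 > 0 ⇒ limit active, v_max = 10

d=80 v_max=10 a_max=10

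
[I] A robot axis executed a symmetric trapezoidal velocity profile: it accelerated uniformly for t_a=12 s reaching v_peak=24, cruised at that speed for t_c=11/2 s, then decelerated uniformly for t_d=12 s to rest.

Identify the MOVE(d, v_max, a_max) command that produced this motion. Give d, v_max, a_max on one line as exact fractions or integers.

d=420 v_max=24 a_max=2

a_max = 24/12 = 2
d_a = ½·24·12 = 144; d_c = 24·11/2 = 132
d = 2·144 + 132 = 420
t_c = 11/2 > 0 so v_max = 24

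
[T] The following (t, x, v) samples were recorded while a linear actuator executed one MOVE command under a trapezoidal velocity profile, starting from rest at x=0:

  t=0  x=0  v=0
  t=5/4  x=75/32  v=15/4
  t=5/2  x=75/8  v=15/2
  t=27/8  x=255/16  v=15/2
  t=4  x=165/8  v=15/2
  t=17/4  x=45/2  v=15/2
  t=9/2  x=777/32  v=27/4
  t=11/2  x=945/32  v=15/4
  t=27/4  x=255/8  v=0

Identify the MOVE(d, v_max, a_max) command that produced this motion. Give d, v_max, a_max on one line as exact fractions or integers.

d=255/8 v_max=15/2 a_max=3

final state: t=27/4, x=255/8, v=0 → d = 255/8
a_max = (15/4−0)/(5/4−0) = 3
max v = 15/2 over t∈[5/2,17/4] → v_max = 15/2
check: 15/2·(5/2+7/4) = 255/8 ✓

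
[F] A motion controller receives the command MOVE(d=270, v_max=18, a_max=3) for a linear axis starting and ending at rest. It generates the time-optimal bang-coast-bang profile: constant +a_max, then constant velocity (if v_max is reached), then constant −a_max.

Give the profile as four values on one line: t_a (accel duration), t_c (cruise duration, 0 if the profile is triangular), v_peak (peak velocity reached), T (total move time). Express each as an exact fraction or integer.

t_a=6 t_c=9 v_peak=18 T=21

v_max²/a_max = 18²/3 = 108
270 ≥ 108 ⇒ cruise phase
t_a = 18/3 = 6; v_peak = 18
d_cruise = 270 − 108 = 162; t_c = 162/18 = 9
T = 2·6 + 9 = 21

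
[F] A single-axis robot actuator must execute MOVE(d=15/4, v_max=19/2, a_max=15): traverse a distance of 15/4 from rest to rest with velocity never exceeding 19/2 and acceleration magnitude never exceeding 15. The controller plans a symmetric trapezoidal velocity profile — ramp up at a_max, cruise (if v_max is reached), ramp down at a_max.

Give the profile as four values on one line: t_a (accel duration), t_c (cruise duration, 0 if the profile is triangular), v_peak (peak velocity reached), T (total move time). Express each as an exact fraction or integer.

t_a=1/2 t_c=0 v_peak=15/2 T=1

v_max²/a_max = (19/2)²/15 = 361/60
15/4 < 361/60 → triangular
v_peak = √(15/4·15) = √(225/4) = 15/2
t_a = (15/2)/15 = 1/2; t_c = 0
T = 2·1/2 = 1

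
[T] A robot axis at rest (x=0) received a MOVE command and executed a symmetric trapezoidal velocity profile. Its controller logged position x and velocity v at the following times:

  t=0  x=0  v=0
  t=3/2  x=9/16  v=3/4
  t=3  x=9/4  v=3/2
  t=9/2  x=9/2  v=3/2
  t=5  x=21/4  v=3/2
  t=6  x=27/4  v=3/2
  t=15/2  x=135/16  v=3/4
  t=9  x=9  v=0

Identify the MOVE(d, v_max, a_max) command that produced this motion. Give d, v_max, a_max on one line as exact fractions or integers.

d=9 v_max=3/2 a_max=1/2

final state: t=9, x=9, v=0 → d = 9
a_max = (3/4−0)/(3/2−0) = 1/2
max v = 3/2 over t∈[3,6] → v_max = 3/2
check: 3/2·(3+3) = 9 ✓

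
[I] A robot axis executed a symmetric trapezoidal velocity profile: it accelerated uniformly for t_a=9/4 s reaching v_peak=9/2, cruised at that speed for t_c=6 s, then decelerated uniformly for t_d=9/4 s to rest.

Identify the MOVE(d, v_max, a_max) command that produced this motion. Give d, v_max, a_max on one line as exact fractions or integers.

d=297/8 v_max=9/2 a_max=2

a_max = (9/2)/(9/4) = 2
d_a = ½·9/2·9/4 = 81/16; d_c = 9/2·6 = 27
d = 2·81/16 + 27 = 297/8
t_c = 6 > 0 so v_max = 9/2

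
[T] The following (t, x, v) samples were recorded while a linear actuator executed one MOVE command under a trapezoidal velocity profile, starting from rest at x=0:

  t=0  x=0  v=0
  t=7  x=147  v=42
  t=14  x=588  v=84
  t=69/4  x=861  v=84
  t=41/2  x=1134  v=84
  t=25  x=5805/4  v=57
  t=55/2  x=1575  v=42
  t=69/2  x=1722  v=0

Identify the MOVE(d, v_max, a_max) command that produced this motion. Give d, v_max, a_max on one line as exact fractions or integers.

final state: t=69/2, x=1722, v=0 → d = 1722
a_max = (42−0)/(7−0) = 6
max v = 84 over t∈[14,41/2] → v_max = 84
check: 84·(14+13/2) = 1722 ✓

d=1722 v_max=84 a_max=6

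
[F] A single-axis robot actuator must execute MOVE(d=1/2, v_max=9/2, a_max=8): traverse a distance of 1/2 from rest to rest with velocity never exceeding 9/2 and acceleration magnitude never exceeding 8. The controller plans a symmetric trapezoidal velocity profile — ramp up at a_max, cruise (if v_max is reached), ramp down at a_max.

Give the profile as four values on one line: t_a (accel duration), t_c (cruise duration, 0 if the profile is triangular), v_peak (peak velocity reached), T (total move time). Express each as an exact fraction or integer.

t_a=1/4 t_c=0 v_peak=2 T=1/2

(v_max)²/a_max = (9/2)²/8 = 81/32
1/2 < 81/32 → triangular
v_peak = √(1/2·8) = √4 = 2
t_a = 2/8 = 1/4; t_c = 0
T = 2·1/4 = 1/2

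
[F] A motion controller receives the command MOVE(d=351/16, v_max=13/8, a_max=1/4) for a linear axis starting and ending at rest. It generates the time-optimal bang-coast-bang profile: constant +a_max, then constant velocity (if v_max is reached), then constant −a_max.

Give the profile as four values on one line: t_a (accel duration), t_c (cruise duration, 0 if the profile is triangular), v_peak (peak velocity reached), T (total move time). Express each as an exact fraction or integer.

t_a=13/2 t_c=7 v_peak=13/8 T=20

vₘ²/aₘ = (13/8)²/(1/4) = 169/16
351/16 ≥ 169/16 → trapezoidal
t_a = (13/8)/(1/4) = 13/2; v_peak = 13/8
d_cruise = 351/16 − 169/16 = 91/8; t_c = (91/8)/(13/8) = 7
T = 2·13/2 + 7 = 20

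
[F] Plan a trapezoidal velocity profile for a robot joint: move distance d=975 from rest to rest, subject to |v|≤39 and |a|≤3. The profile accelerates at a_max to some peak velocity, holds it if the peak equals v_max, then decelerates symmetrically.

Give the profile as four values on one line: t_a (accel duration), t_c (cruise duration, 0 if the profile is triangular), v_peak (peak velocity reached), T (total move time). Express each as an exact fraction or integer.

t_a=13 t_c=12 v_peak=39 T=38

(v_max)²/a_max = 39²/3 = 507
975 ≥ 507 so v_max reached
t_a = 39/3 = 13; v_peak = 39
d_cruise = 975 − 507 = 468; t_c = 468/39 = 12
T = 2·13 + 12 = 38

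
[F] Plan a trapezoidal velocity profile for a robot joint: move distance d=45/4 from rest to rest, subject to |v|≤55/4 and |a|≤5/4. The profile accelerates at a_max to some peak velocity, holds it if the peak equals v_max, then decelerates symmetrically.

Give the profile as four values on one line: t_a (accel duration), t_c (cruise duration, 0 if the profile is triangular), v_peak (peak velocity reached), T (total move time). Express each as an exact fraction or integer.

t_a=3 t_c=0 v_peak=15/4 T=6

v_max²/a_max = (55/4)²/(5/4) = 605/4
45/4 < 605/4 → triangular
v_peak = √(45/4·5/4) = √(225/16) = 15/4
t_a = (15/4)/(5/4) = 3; t_c = 0
T = 2·3 = 6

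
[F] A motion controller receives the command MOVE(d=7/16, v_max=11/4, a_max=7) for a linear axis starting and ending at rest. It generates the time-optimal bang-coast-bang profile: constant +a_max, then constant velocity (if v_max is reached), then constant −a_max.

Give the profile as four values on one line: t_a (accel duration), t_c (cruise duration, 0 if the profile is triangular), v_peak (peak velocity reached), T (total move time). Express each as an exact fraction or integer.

t_a=1/4 t_c=0 v_peak=7/4 T=1/2

(v_max)²/a_max = (11/4)²/7 = 121/112
7/16 < 121/112 so t_c = 0
v_peak = √(7/16·7) = √(49/16) = 7/4
t_a = (7/4)/7 = 1/4; t_c = 0
T = 2·1/4 = 1/2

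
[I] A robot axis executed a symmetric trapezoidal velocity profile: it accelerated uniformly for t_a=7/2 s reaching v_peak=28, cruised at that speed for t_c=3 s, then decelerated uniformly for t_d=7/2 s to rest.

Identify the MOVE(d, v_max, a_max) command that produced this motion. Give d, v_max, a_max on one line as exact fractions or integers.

a_max = 28/(7/2) = 8
d_a = ½·28·7/2 = 49; d_c = 28·3 = 84
d = 2·49 + 84 = 182
t_c = 3 > 0 ⇒ limit active, v_max = 28

d=182 v_max=28 a_max=8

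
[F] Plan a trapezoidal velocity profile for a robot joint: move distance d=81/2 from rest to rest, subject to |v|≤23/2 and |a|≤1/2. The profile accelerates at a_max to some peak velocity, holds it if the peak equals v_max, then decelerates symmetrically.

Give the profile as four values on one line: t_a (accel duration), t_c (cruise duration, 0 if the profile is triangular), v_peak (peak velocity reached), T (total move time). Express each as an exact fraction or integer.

(v_max)²/a_max = (23/2)²/(1/2) = 529/2
81/2 < 529/2 so t_c = 0
v_peak = √(81/2·1/2) = √(81/4) = 9/2
t_a = (9/2)/(1/2) = 9; t_c = 0
T = 2·9 = 18

t_a=9 t_c=0 v_peak=9/2 T=18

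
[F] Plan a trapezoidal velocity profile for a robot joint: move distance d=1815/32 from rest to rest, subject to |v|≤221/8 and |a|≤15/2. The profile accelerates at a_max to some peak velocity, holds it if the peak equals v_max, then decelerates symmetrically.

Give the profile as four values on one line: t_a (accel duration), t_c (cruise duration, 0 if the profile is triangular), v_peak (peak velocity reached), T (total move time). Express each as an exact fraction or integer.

t_a=11/4 t_c=0 v_peak=165/8 T=11/2

v_max²/a_max = (221/8)²/(15/2) = 48841/480
1815/32 < 48841/480 → triangular
v_peak = √(1815/32·15/2) = √(27225/64) = 165/8
t_a = (165/8)/(15/2) = 11/4; t_c = 0
T = 2·11/4 = 11/2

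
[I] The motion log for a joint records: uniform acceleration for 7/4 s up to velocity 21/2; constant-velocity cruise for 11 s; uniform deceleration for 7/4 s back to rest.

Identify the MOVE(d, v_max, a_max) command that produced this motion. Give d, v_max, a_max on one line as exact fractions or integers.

a_max = (21/2)/(7/4) = 6
d_a = ½·21/2·7/4 = 147/16; d_c = 21/2·11 = 231/2
d = 2·147/16 + 231/2 = 1071/8
t_c = 11 > 0 so v_max = 21/2

d=1071/8 v_max=21/2 a_max=6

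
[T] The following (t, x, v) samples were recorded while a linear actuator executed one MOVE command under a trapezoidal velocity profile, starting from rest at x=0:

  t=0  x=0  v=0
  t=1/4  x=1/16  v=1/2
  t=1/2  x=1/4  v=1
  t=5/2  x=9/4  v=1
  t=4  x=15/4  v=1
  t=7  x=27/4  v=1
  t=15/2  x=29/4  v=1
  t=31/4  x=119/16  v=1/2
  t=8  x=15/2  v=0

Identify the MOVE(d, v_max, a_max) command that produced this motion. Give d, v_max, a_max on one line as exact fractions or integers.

final state: t=8, x=15/2, v=0 → d = 15/2
a_max = (1/2−0)/(1/4−0) = 2
max v = 1 over t∈[1/2,15/2] → v_max = 1
check: 1·(1/2+7) = 15/2 ✓

d=15/2 v_max=1 a_max=2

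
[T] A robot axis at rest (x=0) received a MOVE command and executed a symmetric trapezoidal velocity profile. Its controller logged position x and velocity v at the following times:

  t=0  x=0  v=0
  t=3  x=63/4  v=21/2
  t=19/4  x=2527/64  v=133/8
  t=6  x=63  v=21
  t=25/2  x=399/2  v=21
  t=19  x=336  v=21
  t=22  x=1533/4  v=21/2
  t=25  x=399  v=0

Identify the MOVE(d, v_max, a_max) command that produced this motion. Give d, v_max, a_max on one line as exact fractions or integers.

final state: t=25, x=399, v=0 → d = 399
a_max = (21/2−0)/(3−0) = 7/2
max v = 21 over t∈[6,19] → v_max = 21
check: 21·(6+13) = 399 ✓

d=399 v_max=21 a_max=7/2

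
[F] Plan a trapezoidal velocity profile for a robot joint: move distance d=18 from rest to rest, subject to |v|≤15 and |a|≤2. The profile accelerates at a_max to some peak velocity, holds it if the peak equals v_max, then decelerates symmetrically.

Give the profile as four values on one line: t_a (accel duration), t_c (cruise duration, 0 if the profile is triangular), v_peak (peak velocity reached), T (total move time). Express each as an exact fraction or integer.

t_a=3 t_c=0 v_peak=6 T=6

vₘ²/aₘ = 15²/2 = 225/2
18 < 225/2 so t_c = 0
v_peak = √(18·2) = √36 = 6
t_a = 6/2 = 3; t_c = 0
T = 2·3 = 6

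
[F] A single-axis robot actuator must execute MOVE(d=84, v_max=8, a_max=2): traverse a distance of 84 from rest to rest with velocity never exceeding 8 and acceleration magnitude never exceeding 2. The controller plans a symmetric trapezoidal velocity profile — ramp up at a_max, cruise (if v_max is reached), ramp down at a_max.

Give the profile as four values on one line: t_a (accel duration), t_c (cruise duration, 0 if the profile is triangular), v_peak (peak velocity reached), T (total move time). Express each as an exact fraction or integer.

t_a=4 t_c=13/2 v_peak=8 T=29/2

(v_max)²/a_max = 8²/2 = 32
84 ≥ 32 ⇒ cruise phase
t_a = 8/2 = 4; v_peak = 8
d_cruise = 84 − 32 = 52; t_c = 52/8 = 13/2
T = 2·4 + 13/2 = 29/2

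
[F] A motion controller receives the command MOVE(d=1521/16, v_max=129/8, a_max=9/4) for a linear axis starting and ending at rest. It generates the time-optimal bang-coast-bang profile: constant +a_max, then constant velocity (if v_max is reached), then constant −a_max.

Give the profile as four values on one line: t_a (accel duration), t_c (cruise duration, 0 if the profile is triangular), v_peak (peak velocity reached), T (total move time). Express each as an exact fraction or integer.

(v_max)²/a_max = (129/8)²/(9/4) = 1849/16
1521/16 < 1849/16 ⇒ no cruise
v_peak = √(1521/16·9/4) = √(13689/64) = 117/8
t_a = (117/8)/(9/4) = 13/2; t_c = 0
T = 2·13/2 = 13

t_a=13/2 t_c=0 v_peak=117/8 T=13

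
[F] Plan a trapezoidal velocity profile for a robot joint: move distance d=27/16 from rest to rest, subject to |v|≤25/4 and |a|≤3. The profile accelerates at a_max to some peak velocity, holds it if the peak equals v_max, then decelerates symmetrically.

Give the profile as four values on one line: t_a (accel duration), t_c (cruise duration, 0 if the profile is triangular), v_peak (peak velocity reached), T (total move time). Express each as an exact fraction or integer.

vₘ²/aₘ = (25/4)²/3 = 625/48
27/16 < 625/48 ⇒ no cruise
v_peak = √(27/16·3) = √(81/16) = 9/4
t_a = (9/4)/3 = 3/4; t_c = 0
T = 2·3/4 = 3/2

t_a=3/4 t_c=0 v_peak=9/4 T=3/2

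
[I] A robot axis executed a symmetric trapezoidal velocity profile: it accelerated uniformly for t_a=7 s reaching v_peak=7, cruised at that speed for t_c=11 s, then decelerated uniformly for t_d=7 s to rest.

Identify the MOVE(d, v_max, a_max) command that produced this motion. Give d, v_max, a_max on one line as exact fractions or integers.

d=126 v_max=7 a_max=1

a_max = 7/7 = 1
d_a = ½·7·7 = 49/2; d_c = 7·11 = 77
d = 2·49/2 + 77 = 126
t_c = 11 > 0 so v_max = 7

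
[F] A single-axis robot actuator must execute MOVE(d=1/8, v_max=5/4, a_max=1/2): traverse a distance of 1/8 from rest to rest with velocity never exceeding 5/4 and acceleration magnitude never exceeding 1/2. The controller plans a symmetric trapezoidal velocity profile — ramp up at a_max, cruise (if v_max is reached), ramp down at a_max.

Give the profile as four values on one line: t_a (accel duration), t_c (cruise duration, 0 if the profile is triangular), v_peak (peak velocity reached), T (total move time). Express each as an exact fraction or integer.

t_a=1/2 t_c=0 v_peak=1/4 T=1

v_max²/a_max = (5/4)²/(1/2) = 25/8
1/8 < 25/8 → triangular
v_peak = √(1/8·1/2) = √(1/16) = 1/4
t_a = (1/4)/(1/2) = 1/2; t_c = 0
T = 2·1/2 = 1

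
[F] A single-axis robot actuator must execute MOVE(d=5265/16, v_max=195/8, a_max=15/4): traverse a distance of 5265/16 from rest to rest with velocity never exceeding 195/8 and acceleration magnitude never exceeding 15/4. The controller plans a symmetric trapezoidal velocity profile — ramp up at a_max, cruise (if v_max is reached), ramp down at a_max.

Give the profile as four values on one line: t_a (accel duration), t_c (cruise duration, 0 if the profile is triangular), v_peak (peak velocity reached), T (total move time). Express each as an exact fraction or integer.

t_a=13/2 t_c=7 v_peak=195/8 T=20

v_max²/a_max = (195/8)²/(15/4) = 2535/16
5265/16 ≥ 2535/16 → trapezoidal
t_a = (195/8)/(15/4) = 13/2; v_peak = 195/8
d_cruise = 5265/16 − 2535/16 = 1365/8; t_c = (1365/8)/(195/8) = 7
T = 2·13/2 + 7 = 20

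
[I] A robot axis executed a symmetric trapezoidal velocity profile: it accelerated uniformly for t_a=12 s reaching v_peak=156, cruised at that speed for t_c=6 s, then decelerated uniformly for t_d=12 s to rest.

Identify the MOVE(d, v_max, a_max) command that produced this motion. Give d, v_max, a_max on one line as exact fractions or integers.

a_max = 156/12 = 13
d_a = ½·156·12 = 936; d_c = 156·6 = 936
d = 2·936 + 936 = 2808
t_c = 6 > 0 ⇒ limit active, v_max = 156

d=2808 v_max=156 a_max=13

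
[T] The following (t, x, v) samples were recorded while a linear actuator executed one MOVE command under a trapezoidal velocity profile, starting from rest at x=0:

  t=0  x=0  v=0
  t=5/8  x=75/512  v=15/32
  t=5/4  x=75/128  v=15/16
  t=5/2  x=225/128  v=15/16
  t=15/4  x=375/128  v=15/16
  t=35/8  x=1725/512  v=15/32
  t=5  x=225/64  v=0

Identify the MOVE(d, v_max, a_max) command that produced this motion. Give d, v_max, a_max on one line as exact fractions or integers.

final state: t=5, x=225/64, v=0 → d = 225/64
a_max = (15/32−0)/(5/8−0) = 3/4
max v = 15/16 over t∈[5/4,15/4] → v_max = 15/16
check: 15/16·(5/4+5/2) = 225/64 ✓

d=225/64 v_max=15/16 a_max=3/4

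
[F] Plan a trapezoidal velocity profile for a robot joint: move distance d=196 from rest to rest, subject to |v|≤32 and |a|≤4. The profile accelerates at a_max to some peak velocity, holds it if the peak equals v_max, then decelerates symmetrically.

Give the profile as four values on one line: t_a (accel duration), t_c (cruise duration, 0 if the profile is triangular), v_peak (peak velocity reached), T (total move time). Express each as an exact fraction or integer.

v_max²/a_max = 32²/4 = 256
196 < 256 so t_c = 0
v_peak = √(196·4) = √784 = 28
t_a = 28/4 = 7; t_c = 0
T = 2·7 = 14

t_a=7 t_c=0 v_peak=28 T=14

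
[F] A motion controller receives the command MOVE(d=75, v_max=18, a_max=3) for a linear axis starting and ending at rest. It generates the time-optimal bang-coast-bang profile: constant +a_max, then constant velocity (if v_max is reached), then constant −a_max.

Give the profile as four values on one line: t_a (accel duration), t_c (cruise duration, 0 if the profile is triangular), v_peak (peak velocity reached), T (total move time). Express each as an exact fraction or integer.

v_max²/a_max = 18²/3 = 108
75 < 108 so t_c = 0
v_peak = √(75·3) = √225 = 15
t_a = 15/3 = 5; t_c = 0
T = 2·5 = 10

t_a=5 t_c=0 v_peak=15 T=10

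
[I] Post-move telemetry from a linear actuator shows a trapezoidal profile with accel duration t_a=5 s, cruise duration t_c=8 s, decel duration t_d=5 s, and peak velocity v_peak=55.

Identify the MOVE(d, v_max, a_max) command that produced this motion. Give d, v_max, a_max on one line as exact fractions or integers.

a_max = 55/5 = 11
d_a = ½·55·5 = 275/2; d_c = 55·8 = 440
d = 2·275/2 + 440 = 715
t_c = 8 > 0 so v_max = 55

d=715 v_max=55 a_max=11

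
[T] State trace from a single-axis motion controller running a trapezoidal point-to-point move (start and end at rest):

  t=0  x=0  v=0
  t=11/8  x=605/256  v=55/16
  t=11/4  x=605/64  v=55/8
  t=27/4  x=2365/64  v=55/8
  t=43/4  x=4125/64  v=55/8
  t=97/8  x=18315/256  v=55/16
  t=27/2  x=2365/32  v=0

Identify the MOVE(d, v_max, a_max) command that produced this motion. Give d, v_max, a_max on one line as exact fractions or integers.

final state: t=27/2, x=2365/32, v=0 → d = 2365/32
a_max = (55/16−0)/(11/8−0) = 5/2
max v = 55/8 over t∈[11/4,43/4] → v_max = 55/8
check: 55/8·(11/4+8) = 2365/32 ✓

d=2365/32 v_max=55/8 a_max=5/2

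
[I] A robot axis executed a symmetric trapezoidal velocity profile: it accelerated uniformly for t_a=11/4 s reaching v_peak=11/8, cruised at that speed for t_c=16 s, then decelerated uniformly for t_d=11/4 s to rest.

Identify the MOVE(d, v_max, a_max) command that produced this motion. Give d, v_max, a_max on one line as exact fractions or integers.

d=825/32 v_max=11/8 a_max=1/2

a_max = (11/8)/(11/4) = 1/2
d_a = ½·11/8·11/4 = 121/64; d_c = 11/8·16 = 22
d = 2·121/64 + 22 = 825/32
t_c = 16 > 0 so v_max = 11/8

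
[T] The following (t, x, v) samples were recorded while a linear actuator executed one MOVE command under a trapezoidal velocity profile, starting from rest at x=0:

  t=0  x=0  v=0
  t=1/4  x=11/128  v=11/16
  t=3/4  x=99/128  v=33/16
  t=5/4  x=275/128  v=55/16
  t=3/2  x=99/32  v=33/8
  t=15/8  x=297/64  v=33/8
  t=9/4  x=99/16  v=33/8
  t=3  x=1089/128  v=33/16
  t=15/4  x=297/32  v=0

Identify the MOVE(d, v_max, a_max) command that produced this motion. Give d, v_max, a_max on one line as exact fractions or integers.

final state: t=15/4, x=297/32, v=0 → d = 297/32
a_max = (11/16−0)/(1/4−0) = 11/4
max v = 33/8 over t∈[3/2,9/4] → v_max = 33/8
check: 33/8·(3/2+3/4) = 297/32 ✓

d=297/32 v_max=33/8 a_max=11/4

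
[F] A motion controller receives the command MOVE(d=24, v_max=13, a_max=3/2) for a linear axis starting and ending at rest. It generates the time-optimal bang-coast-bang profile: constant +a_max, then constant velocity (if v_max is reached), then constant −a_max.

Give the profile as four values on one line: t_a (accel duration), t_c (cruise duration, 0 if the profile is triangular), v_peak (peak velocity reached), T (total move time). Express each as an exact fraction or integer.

t_a=4 t_c=0 v_peak=6 T=8

(v_max)²/a_max = 13²/(3/2) = 338/3
24 < 338/3 ⇒ no cruise
v_peak = √(24·3/2) = √36 = 6
t_a = 6/(3/2) = 4; t_c = 0
T = 2·4 = 8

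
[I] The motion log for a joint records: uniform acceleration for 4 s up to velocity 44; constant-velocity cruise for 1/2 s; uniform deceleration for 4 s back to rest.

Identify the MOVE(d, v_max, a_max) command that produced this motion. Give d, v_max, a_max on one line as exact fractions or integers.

a_max = 44/4 = 11
d_a = ½·44·4 = 88; d_c = 44·1/2 = 22
d = 2·88 + 22 = 198
t_c = 1/2 > 0 so v_max = 44

d=198 v_max=44 a_max=11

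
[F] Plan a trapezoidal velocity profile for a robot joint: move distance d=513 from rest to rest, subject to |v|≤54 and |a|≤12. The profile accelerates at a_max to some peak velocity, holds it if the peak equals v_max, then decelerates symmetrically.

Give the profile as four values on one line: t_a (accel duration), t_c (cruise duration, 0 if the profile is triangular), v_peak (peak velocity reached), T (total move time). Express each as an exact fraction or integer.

(v_max)²/a_max = 54²/12 = 243
513 ≥ 243 → trapezoidal
t_a = 54/12 = 9/2; v_peak = 54
d_cruise = 513 − 243 = 270; t_c = 270/54 = 5
T = 2·9/2 + 5 = 14

t_a=9/2 t_c=5 v_peak=54 T=14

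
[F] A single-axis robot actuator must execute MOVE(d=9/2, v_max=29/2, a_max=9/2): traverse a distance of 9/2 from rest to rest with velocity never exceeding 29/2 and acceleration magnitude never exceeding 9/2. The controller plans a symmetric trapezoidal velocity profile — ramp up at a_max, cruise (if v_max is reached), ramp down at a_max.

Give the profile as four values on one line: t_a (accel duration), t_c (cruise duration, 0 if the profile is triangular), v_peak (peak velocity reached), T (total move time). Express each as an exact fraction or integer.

t_a=1 t_c=0 v_peak=9/2 T=2

(v_max)²/a_max = (29/2)²/(9/2) = 841/18
9/2 < 841/18 so t_c = 0
v_peak = √(9/2·9/2) = √(81/4) = 9/2
t_a = (9/2)/(9/2) = 1; t_c = 0
T = 2·1 = 2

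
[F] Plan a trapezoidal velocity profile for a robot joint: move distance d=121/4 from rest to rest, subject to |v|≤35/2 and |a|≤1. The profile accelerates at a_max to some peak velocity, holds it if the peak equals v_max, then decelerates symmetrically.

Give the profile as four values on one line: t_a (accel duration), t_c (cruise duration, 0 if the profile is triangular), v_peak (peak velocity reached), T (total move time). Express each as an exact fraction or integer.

t_a=11/2 t_c=0 v_peak=11/2 T=11

vₘ²/aₘ = (35/2)²/1 = 1225/4
121/4 < 1225/4 so t_c = 0
v_peak = √(121/4·1) = √(121/4) = 11/2
t_a = (11/2)/1 = 11/2; t_c = 0
T = 2·11/2 = 11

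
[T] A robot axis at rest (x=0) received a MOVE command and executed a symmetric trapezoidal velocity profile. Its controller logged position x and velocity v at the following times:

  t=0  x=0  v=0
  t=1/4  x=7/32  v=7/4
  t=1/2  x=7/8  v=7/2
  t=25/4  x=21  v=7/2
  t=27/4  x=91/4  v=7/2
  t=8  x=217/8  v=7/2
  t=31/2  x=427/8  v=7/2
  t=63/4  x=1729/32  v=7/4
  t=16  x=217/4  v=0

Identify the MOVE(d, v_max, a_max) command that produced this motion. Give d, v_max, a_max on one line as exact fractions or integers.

final state: t=16, x=217/4, v=0 → d = 217/4
a_max = (7/4−0)/(1/4−0) = 7
max v = 7/2 over t∈[1/2,31/2] → v_max = 7/2
check: 7/2·(1/2+15) = 217/4 ✓

d=217/4 v_max=7/2 a_max=7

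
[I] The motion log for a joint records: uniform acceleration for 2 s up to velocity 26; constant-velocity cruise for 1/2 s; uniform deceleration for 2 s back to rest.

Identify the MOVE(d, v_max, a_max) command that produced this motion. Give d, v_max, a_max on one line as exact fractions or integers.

a_max = 26/2 = 13
d_a = ½·26·2 = 26; d_c = 26·1/2 = 13
d = 2·26 + 13 = 65
t_c = 1/2 > 0 so v_max = 26

d=65 v_max=26 a_max=13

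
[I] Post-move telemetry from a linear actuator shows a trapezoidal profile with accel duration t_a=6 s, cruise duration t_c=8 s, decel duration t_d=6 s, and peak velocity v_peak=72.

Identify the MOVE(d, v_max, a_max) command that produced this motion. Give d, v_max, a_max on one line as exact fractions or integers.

d=1008 v_max=72 a_max=12

a_max = 72/6 = 12
d_a = ½·72·6 = 216; d_c = 72·8 = 576
d = 2·216 + 576 = 1008
t_c = 8 > 0 ⇒ limit active, v_max = 72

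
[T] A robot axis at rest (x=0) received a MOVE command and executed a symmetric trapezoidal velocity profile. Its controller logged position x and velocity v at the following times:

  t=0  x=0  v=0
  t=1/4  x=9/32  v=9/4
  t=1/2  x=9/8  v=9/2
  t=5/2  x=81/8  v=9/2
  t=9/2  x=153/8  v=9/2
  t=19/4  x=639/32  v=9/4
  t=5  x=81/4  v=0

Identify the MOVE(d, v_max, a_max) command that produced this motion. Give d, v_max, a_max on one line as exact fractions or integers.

d=81/4 v_max=9/2 a_max=9

final state: t=5, x=81/4, v=0 → d = 81/4
a_max = (9/4−0)/(1/4−0) = 9
max v = 9/2 over t∈[1/2,9/2] → v_max = 9/2
check: 9/2·(1/2+4) = 81/4 ✓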